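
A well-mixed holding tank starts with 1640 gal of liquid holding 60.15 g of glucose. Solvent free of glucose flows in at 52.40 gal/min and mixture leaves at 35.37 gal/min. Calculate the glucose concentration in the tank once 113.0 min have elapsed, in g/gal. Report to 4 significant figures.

0.003365 g/gal

Let m(t) be the amount of glucose. Volume: V(t) = V₀ + (Q_in − Q_out) t = 1640 + 17.0300 t; V(113.0) = 3564.39 gal.
No glucose enters, so dm/dt = −Q_out · (m/V).
Separate: dm/m = −Q_out dt/V(t) ⇒ ln(m/m₀) = −(Q_out/(Q_in−Q_out)) ln(V/V₀).
m = m₀ (V₀/V)^(Q_out/(Q_in−Q_out)) = 60.15 × (1640/3564.39)^(2.07692) = 11.9955 g.
C = m/V = 11.9955/3564.39 = 0.00336538 g/gal.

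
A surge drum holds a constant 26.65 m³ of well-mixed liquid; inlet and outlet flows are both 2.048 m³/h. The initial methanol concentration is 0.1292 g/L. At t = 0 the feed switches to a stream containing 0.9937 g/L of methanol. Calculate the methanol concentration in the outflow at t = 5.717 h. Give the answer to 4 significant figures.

Mass balance on the solute (V constant): V dC/dt = Q(C_in − C).
Time constant τ = V/Q = 26.65/2.048 = 13.0127 h.
Integrating: C(t) = C_in + (C₀ − C_in) e^(−t/τ).
C(5.717) = 0.9937 + (0.1292 − 0.9937)·e^(−5.717/13.0127) = 0.9937 + (-0.864500)·0.644462 = 0.436563 g/L.

0.4366 g/L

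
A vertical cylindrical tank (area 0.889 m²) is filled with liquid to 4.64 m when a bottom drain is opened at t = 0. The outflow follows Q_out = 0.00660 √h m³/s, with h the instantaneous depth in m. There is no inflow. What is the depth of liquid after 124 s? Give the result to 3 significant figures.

A dh/dt = −Q_out = −0.00660 √h.
This is separable: 2 d(√h)/dt = −0.00660/A, so √h = √h₀ − (0.00660/(2A)) t.
√h = √4.64 − 0.00660·124/(2·0.889) = 2.1541 − 0.46029 = 1.6938.
h = 1.6938² = 2.8689 m.

2.87 m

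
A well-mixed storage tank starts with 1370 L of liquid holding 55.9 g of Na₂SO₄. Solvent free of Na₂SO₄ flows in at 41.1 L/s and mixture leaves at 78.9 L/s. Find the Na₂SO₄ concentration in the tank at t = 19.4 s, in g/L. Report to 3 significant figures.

Let m(t) be the amount of Na₂SO₄. Volume: V(t) = V₀ + (Q_in − Q_out) t = 1370 − 37.800 t; V(19.4) = 636.68 L.
No Na₂SO₄ enters, so dm/dt = −Q_out · (m/V).
dm/m = −Q_out dt/(V₀ − 37.800 t); integrating gives ln(m/m₀) = −(Q_out/(Q_in−Q_out)) ln(V/V₀).
m = m₀ (V₀/V)^(Q_out/(Q_in−Q_out)) = 55.9 × (1370/636.68)^(-2.0873) = 11.292 g.
C = m/V = 11.292/636.68 = 0.017735 g/L.

0.0177 g/L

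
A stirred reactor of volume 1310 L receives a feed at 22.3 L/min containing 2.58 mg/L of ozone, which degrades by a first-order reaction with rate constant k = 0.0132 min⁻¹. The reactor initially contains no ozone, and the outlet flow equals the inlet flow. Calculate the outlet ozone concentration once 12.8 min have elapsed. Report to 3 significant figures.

Accumulation = in − out − consumed: V dC/dt = Q C_in − Q C − k V C.
This is linear with rate a = Q/V + k = 0.030223 min⁻¹.
C_ss = Q C_in/(Q + kV) = 1.4532 mg/L; C(t) = C_ss + (C₀ − C_ss) e^(−a t).
C(12.8) = 1.4532 + (-1.4532)·e^(−0.030223·12.8) = 1.4532 + (-1.4532)·0.67919 = 0.46619 mg/L.

0.466 mg/L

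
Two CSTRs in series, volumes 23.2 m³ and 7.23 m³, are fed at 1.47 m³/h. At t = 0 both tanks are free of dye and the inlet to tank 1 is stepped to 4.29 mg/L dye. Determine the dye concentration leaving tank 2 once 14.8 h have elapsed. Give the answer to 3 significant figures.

1.95 mg/L

Time constants: τᵢ = Vᵢ/Q for each well-mixed tank.
τ₁ = 23.2/1.47 = 15.782 h; τ₂ = 7.23/1.47 = 4.9184 h.
Solving the cascade with C₁(0)=C₂(0)=0 gives C₂(t) = C_in[1 − (τ₁ e^(−t/τ₁) − τ₂ e^(−t/τ₂))/(τ₁ − τ₂)].
At t = 14.8: e^(−t/τ₁) = 0.39150, e^(−t/τ₂) = 0.049335.
C₂ = 4.29·[1 − (15.782·0.39150 − 4.9184·0.049335)/(10.864)] = 4.29·0.45359 = 1.9459 mg/L.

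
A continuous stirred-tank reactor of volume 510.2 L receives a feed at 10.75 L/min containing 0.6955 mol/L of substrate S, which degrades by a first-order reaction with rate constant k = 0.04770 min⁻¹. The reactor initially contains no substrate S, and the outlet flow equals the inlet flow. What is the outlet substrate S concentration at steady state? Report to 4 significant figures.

0.2131 mol/L

Accumulation = in − out − consumed: V dC/dt = Q C_in − Q C − k V C.
Steady state (dC/dt = 0): C_ss = Q C_in/(Q + kV) = C_in/(1 + kV/Q).
C_ss = 10.75·0.6955/(10.75 + 0.04770·510.2) = 7.47663/35.0865 = 0.213091 mol/L.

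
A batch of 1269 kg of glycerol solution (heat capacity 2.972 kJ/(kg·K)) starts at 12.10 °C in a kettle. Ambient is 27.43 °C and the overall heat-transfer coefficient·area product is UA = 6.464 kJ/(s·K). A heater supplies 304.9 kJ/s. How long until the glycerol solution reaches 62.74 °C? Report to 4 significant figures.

969.7 s

Heat balance on the well-mixed liquid: M c_p dT/dt = −UA(T − T_amb) + Q̇.
τ = M c_p/UA = 583.457 s; T_ss = T_amb + Q̇/UA = 27.43 + 304.9/6.464 = 74.5989 °C.
T(t) = T_ss + (T₀ − T_ss)e^(−t/τ); set T = 62.74:
t = −τ ln[(T − T_ss)/(T₀ − T_ss)] = −583.457 · ln(0.189746) = 969.746 s.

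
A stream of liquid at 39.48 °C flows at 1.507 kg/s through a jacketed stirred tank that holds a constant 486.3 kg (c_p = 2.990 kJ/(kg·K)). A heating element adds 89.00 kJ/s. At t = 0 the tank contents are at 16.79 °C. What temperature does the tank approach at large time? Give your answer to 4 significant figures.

M c_p dT/dt = ṁ c_p (T_in − T) + Q̇.
At steady state dT/dt = 0 ⇒ T_ss = T_in + Q̇/(ṁ c_p) = 39.48 + 89.00/(1.507·2.990) = 59.2317 °C.

59.23 °C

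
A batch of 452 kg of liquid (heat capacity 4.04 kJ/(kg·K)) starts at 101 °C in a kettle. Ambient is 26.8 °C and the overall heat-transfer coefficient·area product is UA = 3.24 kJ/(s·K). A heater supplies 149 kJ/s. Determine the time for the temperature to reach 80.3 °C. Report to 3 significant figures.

Lumped-capacitance energy balance: M c_p dT/dt = UA(T_amb − T) + Q̇.
τ = M c_p/UA = 563.60 s; T_ss = T_amb + Q̇/UA = 26.8 + 149/3.24 = 72.788 °C.
T(t) = T_ss + (T₀ − T_ss)e^(−t/τ); set T = 80.3:
t = −τ ln[(T − T_ss)/(T₀ − T_ss)] = −563.60 · ln(0.26628) = 745.77 s.

746 s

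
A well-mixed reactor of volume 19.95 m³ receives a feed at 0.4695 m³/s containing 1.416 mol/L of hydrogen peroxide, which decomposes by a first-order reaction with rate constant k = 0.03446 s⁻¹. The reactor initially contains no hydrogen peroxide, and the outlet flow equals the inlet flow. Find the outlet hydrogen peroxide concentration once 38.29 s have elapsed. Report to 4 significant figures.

0.5122 mol/L

Species balance: V dC/dt = Q C_in − Q C − k V C.
dC/dt = (Q/V) C_in − (Q/V + k) C; effective rate a = Q/V + k = 0.0235338 + 0.03446 = 0.0579938 s⁻¹.
C_ss = Q C_in/(Q + kV) = 0.574611 mol/L; C(t) = C_ss + (C₀ − C_ss) e^(−a t).
C(38.29) = 0.574611 + (-0.574611)·e^(−0.0579938·38.29) = 0.574611 + (-0.574611)·0.108546 = 0.512240 mol/L.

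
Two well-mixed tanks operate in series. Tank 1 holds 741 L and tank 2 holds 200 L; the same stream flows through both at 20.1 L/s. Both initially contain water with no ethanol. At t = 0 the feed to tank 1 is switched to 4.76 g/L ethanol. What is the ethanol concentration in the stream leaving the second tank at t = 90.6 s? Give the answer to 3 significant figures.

Each tank obeys Vᵢ dCᵢ/dt = Q(Cᵢ₋₁ − Cᵢ), so τᵢ = Vᵢ/Q.
τ₁ = 741/20.1 = 36.866 s; τ₂ = 200/20.1 = 9.9502 s.
Tank 1: C₁ = C_in(1 − e^(−t/τ₁)). Tank 2 (τ₁ ≠ τ₂): C₂ = C_in[1 − (τ₁ e^(−t/τ₁) − τ₂ e^(−t/τ₂))/(τ₁ − τ₂)].
At t = 90.6: e^(−t/τ₁) = 0.085643, e^(−t/τ₂) = 0.00011108.
C₂ = 4.76·[1 − (36.866·0.085643 − 9.9502·0.00011108)/(26.915)] = 4.76·0.88274 = 4.2018 g/L.

4.20 g/L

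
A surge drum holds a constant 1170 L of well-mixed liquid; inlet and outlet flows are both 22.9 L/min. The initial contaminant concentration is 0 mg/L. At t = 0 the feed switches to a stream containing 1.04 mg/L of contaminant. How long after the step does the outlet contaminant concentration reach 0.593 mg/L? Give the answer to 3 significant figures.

Unsteady species balance (constant V, well mixed): V dC/dt = Q(C_in − C), so τ = V/Q = 51.092 min.
C(t) = C_in + (C₀ − C_in) e^(−t/τ). Set C = 0.593 and solve for t:
e^(−t/τ) = (C − C_in)/(C₀ − C_in) = (0.593 − 1.04)/(0 − 1.04) = 0.42981
t = −τ ln(…) = 51.092 × 0.84442 = 43.143 min.

43.1 min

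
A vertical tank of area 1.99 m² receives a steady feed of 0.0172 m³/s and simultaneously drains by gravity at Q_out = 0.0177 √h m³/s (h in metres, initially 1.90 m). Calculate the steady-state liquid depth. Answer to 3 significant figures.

0.944 m

A dh/dt = Q_in − 0.0177 √h. Steady state requires inflow = outflow:
Q_in = 0.0177 √h_ss ⇒ √h_ss = 0.0172/0.0177 = 0.97175.
h_ss = 0.97175² = 0.94430 m. (Since h₀ = 1.90 m > h_ss, the level will fall toward this value.)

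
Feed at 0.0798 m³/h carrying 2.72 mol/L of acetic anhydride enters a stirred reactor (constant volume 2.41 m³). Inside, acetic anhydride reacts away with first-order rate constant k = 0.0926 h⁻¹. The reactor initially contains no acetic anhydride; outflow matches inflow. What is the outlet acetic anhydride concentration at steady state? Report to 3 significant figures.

V dC/dt = Q(C_in − C) − k V C.
Steady state (dC/dt = 0): C_ss = Q C_in/(Q + kV) = C_in/(1 + kV/Q).
C_ss = 0.0798·2.72/(0.0798 + 0.0926·2.41) = 0.21706/0.30297 = 0.71644 mol/L.

0.716 mol/L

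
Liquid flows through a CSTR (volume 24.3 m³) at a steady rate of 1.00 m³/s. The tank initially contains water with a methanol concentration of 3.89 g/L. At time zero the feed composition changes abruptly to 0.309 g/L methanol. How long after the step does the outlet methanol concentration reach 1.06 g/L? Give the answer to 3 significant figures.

Species balance: V dC/dt = Q(C_in − C) ⇒ τ = V/Q = 24.300 s.
C(t) = C_in + (C₀ − C_in) e^(−t/τ). Set C = 1.06 and solve for t:
e^(−t/τ) = (C − C_in)/(C₀ − C_in) = (1.06 − 0.309)/(3.89 − 0.309) = 0.20972
t = −τ ln(…) = 24.300 × 1.5620 = 37.956 s.

38.0 s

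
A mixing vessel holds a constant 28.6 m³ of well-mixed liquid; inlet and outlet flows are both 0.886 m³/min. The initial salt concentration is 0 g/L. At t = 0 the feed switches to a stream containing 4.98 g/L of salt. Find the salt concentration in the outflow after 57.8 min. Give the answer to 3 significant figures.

Unsteady species balance (constant V, well mixed): V dC/dt = Q(C_in − C).
Rewrite as dC/dt + C/τ = C_in/τ, τ = V/Q = 32.280 min.
This is linear first-order; C(t) = C_in + (C₀ − C_in) e^(−t/τ).
C(57.8) = 4.98 + (0 − 4.98)·e^(−57.8/32.280) = 4.98 + (-4.9800)·0.16686 = 4.1490 g/L.

4.15 g/L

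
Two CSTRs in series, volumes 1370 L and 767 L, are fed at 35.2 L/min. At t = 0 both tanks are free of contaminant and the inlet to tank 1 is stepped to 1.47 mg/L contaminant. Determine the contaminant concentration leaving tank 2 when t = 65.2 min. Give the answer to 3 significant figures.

Each tank obeys Vᵢ dCᵢ/dt = Q(Cᵢ₋₁ − Cᵢ), so τᵢ = Vᵢ/Q.
τ₁ = 1370/35.2 = 38.920 min; τ₂ = 767/35.2 = 21.790 min.
Solving the cascade with C₁(0)=C₂(0)=0 gives C₂(t) = C_in[1 − (τ₁ e^(−t/τ₁) − τ₂ e^(−t/τ₂))/(τ₁ − τ₂)].
At t = 65.2: e^(−t/τ₁) = 0.18727, e^(−t/τ₂) = 0.050175.
C₂ = 1.47·[1 − (38.920·0.18727 − 21.790·0.050175)/(17.131)] = 1.47·0.63835 = 0.93838 mg/L.

0.938 mg/L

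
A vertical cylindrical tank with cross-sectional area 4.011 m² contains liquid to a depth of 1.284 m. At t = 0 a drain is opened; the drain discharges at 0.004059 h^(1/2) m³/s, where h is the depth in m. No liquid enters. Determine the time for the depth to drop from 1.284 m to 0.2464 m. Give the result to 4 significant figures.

With no inflow, A dh/dt = −0.004059 √h.
∫ h^(−1/2) dh = −(0.004059/A) ∫ dt, giving 2√h = 2√h₀ − (0.004059/A) t.
t = 2A(√h₀ − √h)/0.004059 = 2·4.011·(√1.284 − √0.2464)/0.004059
  = 8.02200 × (1.13314 − 0.496387) / 0.004059 = 1258.44 s.

1258 s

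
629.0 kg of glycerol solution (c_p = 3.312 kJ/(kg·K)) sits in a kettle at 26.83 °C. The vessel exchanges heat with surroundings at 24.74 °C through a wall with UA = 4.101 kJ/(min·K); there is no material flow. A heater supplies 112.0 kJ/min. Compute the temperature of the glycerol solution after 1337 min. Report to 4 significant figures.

Heat balance on the well-mixed liquid: M c_p dT/dt = −UA(T − T_amb) + Q̇.
dT/dt = (T_ss − T)/τ with T_ss = T_amb + Q̇/UA = 24.74 + 112.0/4.101 = 52.0504 °C, τ = M c_p/UA = 629.0·3.312/4.101 = 507.985 min.
This is linear first-order; T(t) = T_ss + (T₀ − T_ss) e^(−t/τ).
T(1337) = 52.0504 + (-25.2204)·0.0719369 = 50.2361 °C.

50.24 °C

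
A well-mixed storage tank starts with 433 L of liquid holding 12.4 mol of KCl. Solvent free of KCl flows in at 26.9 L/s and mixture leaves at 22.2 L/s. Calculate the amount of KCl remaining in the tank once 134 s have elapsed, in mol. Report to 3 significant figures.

Let m(t) be the amount of KCl. Volume: V(t) = V₀ + (Q_in − Q_out) t = 433 + 4.7000 t; V(134) = 1062.8 L.
Species balance (pure solvent in): dm/dt = −Q_out · m/V(t).
Separate: dm/m = −Q_out dt/V(t) ⇒ ln(m/m₀) = −(Q_out/(Q_in−Q_out)) ln(V/V₀).
m = m₀ (V₀/V)^(Q_out/(Q_in−Q_out)) = 12.4 × (433/1062.8)^(4.7234) = 0.17843 mol.

0.178 mol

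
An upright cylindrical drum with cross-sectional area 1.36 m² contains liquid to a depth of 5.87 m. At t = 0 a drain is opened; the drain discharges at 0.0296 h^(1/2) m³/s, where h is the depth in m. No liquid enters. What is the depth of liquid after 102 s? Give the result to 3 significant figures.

Mass balance (ρ constant): A dh/dt = −0.0296 √h.
Separate and integrate: 2(√h − √h₀) = −(0.0296/A) t.
√h = √5.87 − 0.0296·102/(2·1.36) = 2.4228 − 1.1100 = 1.3128.
h = 1.3128² = 1.7235 m.

1.72 m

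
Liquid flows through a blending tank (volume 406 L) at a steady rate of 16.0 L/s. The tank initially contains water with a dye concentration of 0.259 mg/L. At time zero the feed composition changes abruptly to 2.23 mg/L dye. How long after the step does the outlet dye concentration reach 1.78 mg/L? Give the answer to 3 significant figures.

Species balance: V dC/dt = Q(C_in − C) ⇒ τ = V/Q = 25.375 s.
C(t) = C_in + (C₀ − C_in) e^(−t/τ). Set C = 1.78 and solve for t:
e^(−t/τ) = (C − C_in)/(C₀ − C_in) = (1.78 − 2.23)/(0.259 − 2.23) = 0.22831
t = −τ ln(…) = 25.375 × 1.4770 = 37.480 s.

37.5 s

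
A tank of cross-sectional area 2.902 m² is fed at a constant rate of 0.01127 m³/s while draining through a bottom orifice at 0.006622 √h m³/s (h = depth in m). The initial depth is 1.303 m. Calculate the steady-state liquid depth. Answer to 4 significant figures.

Level balance: A dh/dt = 0.01127 − 0.006622 √h. Setting dh/dt = 0:
Q_in = 0.006622 √h_ss ⇒ √h_ss = 0.01127/0.006622 = 1.70190.
h_ss = 1.70190² = 2.89647 m. (Since h₀ = 1.303 m < h_ss, the level will rise toward this value.)

2.896 m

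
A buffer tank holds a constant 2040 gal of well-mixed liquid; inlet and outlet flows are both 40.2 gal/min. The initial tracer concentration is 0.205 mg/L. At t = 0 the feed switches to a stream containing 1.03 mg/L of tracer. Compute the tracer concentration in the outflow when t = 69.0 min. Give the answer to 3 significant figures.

0.818 mg/L

Accumulation = in − out for the solute gives V dC/dt = Q(C_in − C).
So dC/dt = (C_in − C)/τ with τ = V/Q = 2040/40.2 = 50.746 min.
This is linear first-order; C(t) = C_in + (C₀ − C_in) e^(−t/τ).
C(69.0) = 1.03 + (0.205 − 1.03)·e^(−69.0/50.746) = 1.03 + (-0.82500)·0.25674 = 0.81819 mg/L.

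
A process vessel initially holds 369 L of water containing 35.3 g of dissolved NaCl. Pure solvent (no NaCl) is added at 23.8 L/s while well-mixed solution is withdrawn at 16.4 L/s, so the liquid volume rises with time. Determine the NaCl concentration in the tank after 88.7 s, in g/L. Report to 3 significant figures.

0.00357 g/L

Let m(t) be the amount of NaCl. Volume: V(t) = V₀ + (Q_in − Q_out) t = 369 + 7.4000 t; V(88.7) = 1025.4 L.
Solute balance: dm/dt = 0 − Q_out C = −Q_out m/V(t).
dm/m = −Q_out dt/(V₀ + 7.4000 t); integrating gives ln(m/m₀) = −(Q_out/(Q_in−Q_out)) ln(V/V₀).
m = m₀ (V₀/V)^(Q_out/(Q_in−Q_out)) = 35.3 × (369/1025.4)^(2.2162) = 3.6651 g.
C = m/V = 3.6651/1025.4 = 0.0035744 g/L.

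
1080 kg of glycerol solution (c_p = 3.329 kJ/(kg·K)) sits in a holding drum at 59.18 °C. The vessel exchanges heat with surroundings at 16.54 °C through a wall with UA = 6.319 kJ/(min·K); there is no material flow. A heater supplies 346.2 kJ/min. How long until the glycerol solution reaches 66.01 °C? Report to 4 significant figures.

M c_p dT/dt = −UA(T − T_amb) + Q̇.
τ = M c_p/UA = 568.970 min; T_ss = T_amb + Q̇/UA = 16.54 + 346.2/6.319 = 71.3271 °C.
T(t) = T_ss + (T₀ − T_ss)e^(−t/τ); set T = 66.01:
t = −τ ln[(T − T_ss)/(T₀ − T_ss)] = −568.970 · ln(0.437728) = 470.058 min.

470.1 min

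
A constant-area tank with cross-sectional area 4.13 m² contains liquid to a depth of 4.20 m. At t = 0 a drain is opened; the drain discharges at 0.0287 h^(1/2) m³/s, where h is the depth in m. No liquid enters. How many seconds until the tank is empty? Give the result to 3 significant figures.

A dh/dt = −Q_out = −0.0287 √h.
This is separable: 2 d(√h)/dt = −0.0287/A, so √h = √h₀ − (0.0287/(2A)) t.
Tank is empty when √h = 0: t_empty = 2A√h₀/0.0287.
t_empty = 2·4.13·√4.20/0.0287 = 8.2600·2.0494/0.0287 = 589.82 s.

590 s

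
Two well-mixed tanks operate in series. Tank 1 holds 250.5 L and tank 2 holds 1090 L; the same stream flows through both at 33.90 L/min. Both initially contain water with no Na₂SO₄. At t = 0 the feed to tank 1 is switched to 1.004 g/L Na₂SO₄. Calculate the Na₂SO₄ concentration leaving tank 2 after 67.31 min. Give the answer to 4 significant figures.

0.8433 g/L

Time constants: τᵢ = Vᵢ/Q for each well-mixed tank.
τ₁ = 250.5/33.90 = 7.38938 min; τ₂ = 1090/33.90 = 32.1534 min.
Solving the cascade with C₁(0)=C₂(0)=0 gives C₂(t) = C_in[1 − (τ₁ e^(−t/τ₁) − τ₂ e^(−t/τ₂))/(τ₁ − τ₂)].
At t = 67.31: e^(−t/τ₁) = 0.000110663, e^(−t/τ₂) = 0.123267.
C₂ = 1.004·[1 − (7.38938·0.000110663 − 32.1534·0.123267)/(-24.7640)] = 1.004·0.839984 = 0.843344 g/L.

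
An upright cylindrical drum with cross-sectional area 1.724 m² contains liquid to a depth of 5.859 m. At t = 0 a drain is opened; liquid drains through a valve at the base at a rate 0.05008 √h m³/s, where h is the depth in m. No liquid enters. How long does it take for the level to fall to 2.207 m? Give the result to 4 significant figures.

64.37 s

A dh/dt = −Q_out = −0.05008 √h.
∫ h^(−1/2) dh = −(0.05008/A) ∫ dt, giving 2√h = 2√h₀ − (0.05008/A) t.
t = 2A(√h₀ − √h)/0.05008 = 2·1.724·(√5.859 − √2.207)/0.05008
  = 3.44800 × (2.42054 − 1.48560) / 0.05008 = 64.3704 s.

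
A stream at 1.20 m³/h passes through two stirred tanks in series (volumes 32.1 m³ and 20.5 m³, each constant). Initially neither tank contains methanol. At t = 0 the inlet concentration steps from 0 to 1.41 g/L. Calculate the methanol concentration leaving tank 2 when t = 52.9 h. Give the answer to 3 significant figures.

Species balance on tank i: dCᵢ/dt = (Cᵢ₋₁ − Cᵢ)/τᵢ with τᵢ = Vᵢ/Q.
τ₁ = 32.1/1.20 = 26.750 h; τ₂ = 20.5/1.20 = 17.083 h.
Solving the cascade with C₁(0)=C₂(0)=0 gives C₂(t) = C_in[1 − (τ₁ e^(−t/τ₁) − τ₂ e^(−t/τ₂))/(τ₁ − τ₂)].
At t = 52.9: e^(−t/τ₁) = 0.13841, e^(−t/τ₂) = 0.045203.
C₂ = 1.41·[1 − (26.750·0.13841 − 17.083·0.045203)/(9.6667)] = 1.41·0.69688 = 0.98261 g/L.

0.983 g/L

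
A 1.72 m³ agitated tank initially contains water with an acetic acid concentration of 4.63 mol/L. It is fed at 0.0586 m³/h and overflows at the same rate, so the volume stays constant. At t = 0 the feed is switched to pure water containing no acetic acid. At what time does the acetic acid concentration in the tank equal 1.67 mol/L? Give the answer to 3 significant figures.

29.9 h

Species balance: V dC/dt = Q(C_in − C) ⇒ τ = V/Q = 29.352 h.
C(t) = C_in + (C₀ − C_in) e^(−t/τ). Set C = 1.67 and solve for t:
e^(−t/τ) = (C − C_in)/(C₀ − C_in) = (1.67 − 0)/(4.63 − 0) = 0.36069
t = −τ ln(…) = 29.352 × 1.0197 = 29.931 h.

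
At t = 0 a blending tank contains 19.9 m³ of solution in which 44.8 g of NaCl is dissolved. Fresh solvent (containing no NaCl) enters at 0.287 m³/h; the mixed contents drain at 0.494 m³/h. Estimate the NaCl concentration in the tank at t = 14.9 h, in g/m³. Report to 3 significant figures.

Let m(t) be the amount of NaCl. Volume: V(t) = V₀ + (Q_in − Q_out) t = 19.9 − 0.20700 t; V(14.9) = 16.816 m³.
Species balance (pure solvent in): dm/dt = −Q_out · m/V(t).
dm/m = −Q_out dt/(V₀ − 0.20700 t); integrating gives ln(m/m₀) = −(Q_out/(Q_in−Q_out)) ln(V/V₀).
m = m₀ (V₀/V)^(Q_out/(Q_in−Q_out)) = 44.8 × (19.9/16.816)^(-2.3865) = 29.973 g.
C = m/V = 29.973/16.816 = 1.7825 g/m³.

1.78 g/m³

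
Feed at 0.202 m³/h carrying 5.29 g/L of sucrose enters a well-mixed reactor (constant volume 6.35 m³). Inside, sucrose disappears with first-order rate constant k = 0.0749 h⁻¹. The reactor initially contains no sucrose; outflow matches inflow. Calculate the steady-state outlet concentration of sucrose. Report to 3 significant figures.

1.58 g/L

Accumulation = in − out − consumed: V dC/dt = Q C_in − Q C − k V C.
Steady state (dC/dt = 0): C_ss = Q C_in/(Q + kV) = C_in/(1 + kV/Q).
C_ss = 0.202·5.29/(0.202 + 0.0749·6.35) = 1.0686/0.67761 = 1.5770 g/L.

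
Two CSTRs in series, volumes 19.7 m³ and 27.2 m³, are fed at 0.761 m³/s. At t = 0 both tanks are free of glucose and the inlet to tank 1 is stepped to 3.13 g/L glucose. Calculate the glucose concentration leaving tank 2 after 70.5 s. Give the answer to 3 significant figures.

2.09 g/L

Species balance on tank i: dCᵢ/dt = (Cᵢ₋₁ − Cᵢ)/τᵢ with τᵢ = Vᵢ/Q.
τ₁ = 19.7/0.761 = 25.887 s; τ₂ = 27.2/0.761 = 35.742 s.
Tank 1: C₁ = C_in(1 − e^(−t/τ₁)). Tank 2 (τ₁ ≠ τ₂): C₂ = C_in[1 − (τ₁ e^(−t/τ₁) − τ₂ e^(−t/τ₂))/(τ₁ − τ₂)].
At t = 70.5: e^(−t/τ₁) = 0.065653, e^(−t/τ₂) = 0.13912.
C₂ = 3.13·[1 − (25.887·0.065653 − 35.742·0.13912)/(-9.8555)] = 3.13·0.66792 = 2.0906 g/L.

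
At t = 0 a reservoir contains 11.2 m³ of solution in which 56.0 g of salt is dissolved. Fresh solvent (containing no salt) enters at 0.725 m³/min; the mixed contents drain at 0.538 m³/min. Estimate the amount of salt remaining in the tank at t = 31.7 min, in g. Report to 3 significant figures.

16.5 g

Total volume: dV/dt = Q_in − Q_out = 0.18700 m³/min, so V(t) = 11.2 + 0.18700 t and V(31.7) = 17.128 m³.
Solute balance: dm/dt = 0 − Q_out C = −Q_out m/V(t).
dm/m = −Q_out dt/(V₀ + 0.18700 t); integrating gives ln(m/m₀) = −(Q_out/(Q_in−Q_out)) ln(V/V₀).
m = m₀ (V₀/V)^(Q_out/(Q_in−Q_out)) = 56.0 × (11.2/17.128)^(2.8770) = 16.498 g.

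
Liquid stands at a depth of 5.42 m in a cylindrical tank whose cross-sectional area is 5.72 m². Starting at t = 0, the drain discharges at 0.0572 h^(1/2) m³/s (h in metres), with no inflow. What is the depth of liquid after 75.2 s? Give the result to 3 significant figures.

3.81 m

With no inflow, A dh/dt = −0.0572 √h.
∫ h^(−1/2) dh = −(0.0572/A) ∫ dt, giving 2√h = 2√h₀ − (0.0572/A) t.
√h = √5.42 − 0.0572·75.2/(2·5.72) = 2.3281 − 0.37600 = 1.9521.
h = 1.9521² = 3.8107 m.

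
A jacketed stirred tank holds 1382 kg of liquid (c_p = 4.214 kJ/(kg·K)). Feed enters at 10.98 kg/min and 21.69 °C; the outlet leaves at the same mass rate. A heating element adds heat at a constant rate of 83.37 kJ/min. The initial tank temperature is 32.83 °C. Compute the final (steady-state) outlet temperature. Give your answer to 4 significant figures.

Unsteady energy balance on the tank contents: M c_p dT/dt = ṁ c_p (T_in − T) + 83.37.
At steady state dT/dt = 0 ⇒ T_ss = T_in + Q̇/(ṁ c_p) = 21.69 + 83.37/(10.98·4.214) = 23.4918 °C.

23.49 °C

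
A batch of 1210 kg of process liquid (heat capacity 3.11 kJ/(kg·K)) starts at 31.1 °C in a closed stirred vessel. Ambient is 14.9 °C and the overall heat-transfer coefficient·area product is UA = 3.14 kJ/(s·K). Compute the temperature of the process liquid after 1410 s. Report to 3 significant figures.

19.9 °C

Energy balance: M c_p dT/dt = −UA(T − T_amb).
dT/dt = (T_ss − T)/τ with T_ss = T_amb = 14.900 °C, τ = M c_p/UA = 1210·3.11/3.14 = 1198.4 s.
Solution: T(t) = T_ss + (T₀ − T_ss) e^(−t/τ).
T(1410) = 14.900 + (16.200)·0.30835 = 19.895 °C.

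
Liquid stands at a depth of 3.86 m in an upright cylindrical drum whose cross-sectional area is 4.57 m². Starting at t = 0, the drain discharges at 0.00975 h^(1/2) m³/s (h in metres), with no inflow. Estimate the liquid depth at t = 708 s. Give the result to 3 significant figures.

1.46 m

Mass balance (ρ constant): A dh/dt = −0.00975 √h.
∫ h^(−1/2) dh = −(0.00975/A) ∫ dt, giving 2√h = 2√h₀ − (0.00975/A) t.
√h = √3.86 − 0.00975·708/(2·4.57) = 1.9647 − 0.75525 = 1.2094.
h = 1.2094² = 1.4627 m.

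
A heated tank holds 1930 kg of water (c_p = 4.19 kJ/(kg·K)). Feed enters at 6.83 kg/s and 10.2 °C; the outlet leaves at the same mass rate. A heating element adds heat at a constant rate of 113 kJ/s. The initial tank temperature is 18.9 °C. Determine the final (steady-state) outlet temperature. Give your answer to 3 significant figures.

Energy balance: M c_p dT/dt = ṁ c_p (T_in − T) + 113.
At steady state dT/dt = 0 ⇒ T_ss = T_in + Q̇/(ṁ c_p) = 10.2 + 113/(6.83·4.19) = 14.149 °C.

14.1 °C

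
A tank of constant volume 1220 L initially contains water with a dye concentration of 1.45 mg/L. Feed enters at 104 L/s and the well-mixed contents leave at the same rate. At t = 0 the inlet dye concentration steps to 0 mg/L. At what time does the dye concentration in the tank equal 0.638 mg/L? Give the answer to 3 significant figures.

Species balance: V dC/dt = Q(C_in − C) ⇒ τ = V/Q = 11.731 s.
C(t) = C_in + (C₀ − C_in) e^(−t/τ). Set C = 0.638 and solve for t:
e^(−t/τ) = (C − C_in)/(C₀ − C_in) = (0.638 − 0)/(1.45 − 0) = 0.44000
t = −τ ln(…) = 11.731 × 0.82098 = 9.6307 s.

9.63 s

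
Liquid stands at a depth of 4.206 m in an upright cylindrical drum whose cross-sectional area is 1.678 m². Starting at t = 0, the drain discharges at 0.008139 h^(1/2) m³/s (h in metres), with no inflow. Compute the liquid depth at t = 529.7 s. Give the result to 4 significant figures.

With no inflow, A dh/dt = −0.008139 √h.
Separate and integrate: 2(√h − √h₀) = −(0.008139/A) t.
√h = √4.206 − 0.008139·529.7/(2·1.678) = 2.05085 − 1.28463 = 0.766220.
h = 0.766220² = 0.587094 m.

0.5871 m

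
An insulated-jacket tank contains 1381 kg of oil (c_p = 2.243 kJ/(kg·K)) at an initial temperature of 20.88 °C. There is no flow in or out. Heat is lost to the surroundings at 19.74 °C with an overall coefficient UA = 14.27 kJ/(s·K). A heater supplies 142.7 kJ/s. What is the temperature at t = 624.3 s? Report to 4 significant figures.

Lumped-capacitance energy balance: M c_p dT/dt = UA(T_amb − T) + Q̇.
dT/dt = (T_ss − T)/τ with T_ss = T_amb + Q̇/UA = 19.74 + 142.7/14.27 = 29.7400 °C, τ = M c_p/UA = 1381·2.243/14.27 = 217.070 s.
T approaches T_ss exponentially: T(t) = T_ss + (T₀ − T_ss) e^(−t/τ).
T(624.3) = 29.7400 + (-8.86000)·0.0563577 = 29.2407 °C.

29.24 °C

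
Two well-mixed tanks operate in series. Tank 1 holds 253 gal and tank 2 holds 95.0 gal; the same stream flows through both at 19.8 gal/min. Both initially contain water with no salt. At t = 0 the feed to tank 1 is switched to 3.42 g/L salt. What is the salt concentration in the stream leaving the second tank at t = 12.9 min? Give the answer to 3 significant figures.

1.56 g/L

Species balance on tank i: dCᵢ/dt = (Cᵢ₋₁ − Cᵢ)/τᵢ with τᵢ = Vᵢ/Q.
τ₁ = 253/19.8 = 12.778 min; τ₂ = 95.0/19.8 = 4.7980 min.
Tank 1: C₁ = C_in(1 − e^(−t/τ₁)). Tank 2 (τ₁ ≠ τ₂): C₂ = C_in[1 − (τ₁ e^(−t/τ₁) − τ₂ e^(−t/τ₂))/(τ₁ − τ₂)].
At t = 12.9: e^(−t/τ₁) = 0.36438, e^(−t/τ₂) = 0.067974.
C₂ = 3.42·[1 − (12.778·0.36438 − 4.7980·0.067974)/(7.9798)] = 3.42·0.45741 = 1.5643 g/L.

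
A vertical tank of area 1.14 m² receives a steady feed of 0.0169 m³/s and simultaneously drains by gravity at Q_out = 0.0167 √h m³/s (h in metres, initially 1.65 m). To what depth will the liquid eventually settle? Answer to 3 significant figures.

Volume balance on the tank: A dh/dt = Q_in − 0.0167 √h. At steady state dh/dt = 0:
Q_in = 0.0167 √h_ss ⇒ √h_ss = 0.0169/0.0167 = 1.0120.
h_ss = 1.0120² = 1.0241 m. (Since h₀ = 1.65 m > h_ss, the level will fall toward this value.)

1.02 m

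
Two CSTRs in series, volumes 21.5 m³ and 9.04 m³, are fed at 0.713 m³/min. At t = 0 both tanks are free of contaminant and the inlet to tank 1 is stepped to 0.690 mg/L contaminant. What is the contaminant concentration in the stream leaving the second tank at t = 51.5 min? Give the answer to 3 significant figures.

0.483 mg/L

Time constants: τᵢ = Vᵢ/Q for each well-mixed tank.
τ₁ = 21.5/0.713 = 30.154 min; τ₂ = 9.04/0.713 = 12.679 min.
Solving the cascade with C₁(0)=C₂(0)=0 gives C₂(t) = C_in[1 − (τ₁ e^(−t/τ₁) − τ₂ e^(−t/τ₂))/(τ₁ − τ₂)].
At t = 51.5: e^(−t/τ₁) = 0.18125, e^(−t/τ₂) = 0.017216.
C₂ = 0.690·[1 − (30.154·0.18125 − 12.679·0.017216)/(17.475)] = 0.690·0.69974 = 0.48282 mg/L.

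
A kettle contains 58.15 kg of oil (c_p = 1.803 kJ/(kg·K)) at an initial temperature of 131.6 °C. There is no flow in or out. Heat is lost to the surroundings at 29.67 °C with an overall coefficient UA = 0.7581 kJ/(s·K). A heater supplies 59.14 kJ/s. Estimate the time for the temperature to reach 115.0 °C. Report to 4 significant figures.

163.8 s

M c_p dT/dt = −UA(T − T_amb) + Q̇.
τ = M c_p/UA = 138.299 s; T_ss = T_amb + Q̇/UA = 29.67 + 59.14/0.7581 = 107.681 °C.
T(t) = T_ss + (T₀ − T_ss)e^(−t/τ); set T = 115.0:
t = −τ ln[(T − T_ss)/(T₀ − T_ss)] = −138.299 · ln(0.305996) = 163.771 s.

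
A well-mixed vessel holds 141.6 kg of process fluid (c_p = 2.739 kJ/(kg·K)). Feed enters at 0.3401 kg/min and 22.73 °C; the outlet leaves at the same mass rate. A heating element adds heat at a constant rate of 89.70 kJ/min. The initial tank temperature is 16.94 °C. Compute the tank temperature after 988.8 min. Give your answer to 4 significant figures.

M c_p dT/dt = ṁ c_p (T_in − T) + Q̇.
τ = M/ṁ = 416.348 min; T_ss = T_in + Q̇/(ṁ c_p) = 22.73 + 89.70/(0.3401·2.739) = 119.023 °C.
T approaches T_ss exponentially: T(t) = T_ss + (T₀ − T_ss) e^(−t/τ).
T(988.8) = 119.023 + (-102.083)·e^(−988.8/416.348) = 119.023 + (-102.083)·0.0930205 = 109.527 °C.

109.5 °C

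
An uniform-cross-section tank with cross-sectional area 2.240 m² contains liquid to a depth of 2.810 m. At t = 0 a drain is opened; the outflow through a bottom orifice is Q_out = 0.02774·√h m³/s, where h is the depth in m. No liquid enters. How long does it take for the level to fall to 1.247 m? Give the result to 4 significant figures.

90.38 s

A dh/dt = −Q_out = −0.02774 √h.
This is separable: 2 d(√h)/dt = −0.02774/A, so √h = √h₀ − (0.02774/(2A)) t.
t = 2A(√h₀ − √h)/0.02774 = 2·2.240·(√2.810 − √1.247)/0.02774
  = 4.48000 × (1.67631 − 1.11669) / 0.02774 = 90.3774 s.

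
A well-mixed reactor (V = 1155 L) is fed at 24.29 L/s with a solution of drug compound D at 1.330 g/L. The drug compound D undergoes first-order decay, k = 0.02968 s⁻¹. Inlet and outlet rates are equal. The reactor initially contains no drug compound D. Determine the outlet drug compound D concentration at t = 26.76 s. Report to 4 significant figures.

V dC/dt = Q(C_in − C) − k V C.
This is linear with rate a = Q/V + k = 0.0507103 s⁻¹.
C_ss = Q C_in/(Q + kV) = 0.551570 g/L; C(t) = C_ss + (C₀ − C_ss) e^(−a t).
C(26.76) = 0.551570 + (-0.551570)·e^(−0.0507103·26.76) = 0.551570 + (-0.551570)·0.257430 = 0.409580 g/L.

0.4096 g/L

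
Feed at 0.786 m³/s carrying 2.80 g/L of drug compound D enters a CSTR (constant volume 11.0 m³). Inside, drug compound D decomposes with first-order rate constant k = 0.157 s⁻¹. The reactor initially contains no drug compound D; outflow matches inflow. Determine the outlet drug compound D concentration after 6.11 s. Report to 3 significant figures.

V dC/dt = Q(C_in − C) − k V C.
dC/dt = (Q/V) C_in − (Q/V + k) C; effective rate a = Q/V + k = 0.071455 + 0.157 = 0.22845 s⁻¹.
C_ss = Q C_in/(Q + kV) = 0.87577 g/L; C(t) = C_ss + (C₀ − C_ss) e^(−a t).
C(6.11) = 0.87577 + (-0.87577)·e^(−0.22845·6.11) = 0.87577 + (-0.87577)·0.24762 = 0.65891 g/L.

0.659 g/L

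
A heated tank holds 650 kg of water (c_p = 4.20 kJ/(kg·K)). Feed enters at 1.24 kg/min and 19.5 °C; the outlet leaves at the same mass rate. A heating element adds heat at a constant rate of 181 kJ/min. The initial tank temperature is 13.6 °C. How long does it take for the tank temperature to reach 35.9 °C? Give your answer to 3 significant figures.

M c_p dT/dt = ṁ c_p (T_in − T) + Q̇.
τ = M/ṁ = 524.19 min; T_ss = T_in + Q̇/(ṁ c_p) = 54.254 °C.
T(t) = T_ss + (T₀ − T_ss) e^(−t/τ). Set T = 35.9:
e^(−t/τ) = (35.9 − 54.254)/(13.6 − 54.254) = 0.45147
t = −524.19 · ln(0.45147) = 416.86 min.

417 min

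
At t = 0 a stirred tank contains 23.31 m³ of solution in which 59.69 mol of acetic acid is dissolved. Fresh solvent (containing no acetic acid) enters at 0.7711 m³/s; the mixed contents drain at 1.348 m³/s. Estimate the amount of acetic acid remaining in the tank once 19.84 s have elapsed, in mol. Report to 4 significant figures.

Let m(t) be the amount of acetic acid. Volume: V(t) = V₀ + (Q_in − Q_out) t = 23.31 − 0.576900 t; V(19.84) = 11.8643 m³.
Solute balance: dm/dt = 0 − Q_out C = −Q_out m/V(t).
dm/m = −Q_out dt/(V₀ − 0.576900 t); integrating gives ln(m/m₀) = −(Q_out/(Q_in−Q_out)) ln(V/V₀).
m = m₀ (V₀/V)^(Q_out/(Q_in−Q_out)) = 59.69 × (23.31/11.8643)^(-2.33663) = 12.3188 mol.

12.32 mol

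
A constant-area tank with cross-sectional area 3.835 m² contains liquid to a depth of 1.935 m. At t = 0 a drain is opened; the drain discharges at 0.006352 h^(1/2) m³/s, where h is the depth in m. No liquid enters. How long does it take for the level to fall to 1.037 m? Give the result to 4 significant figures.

Unsteady balance on liquid volume: A dh/dt = −0.006352 √h.
∫ h^(−1/2) dh = −(0.006352/A) ∫ dt, giving 2√h = 2√h₀ − (0.006352/A) t.
t = 2A(√h₀ − √h)/0.006352 = 2·3.835·(√1.935 − √1.037)/0.006352
  = 7.67000 × (1.39104 − 1.01833) / 0.006352 = 450.046 s.

450.0 s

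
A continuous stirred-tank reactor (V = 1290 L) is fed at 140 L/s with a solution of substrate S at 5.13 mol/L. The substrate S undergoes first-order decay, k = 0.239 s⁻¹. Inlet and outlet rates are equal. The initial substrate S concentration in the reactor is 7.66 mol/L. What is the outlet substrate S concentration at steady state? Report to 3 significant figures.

Accumulation = in − out − consumed: V dC/dt = Q C_in − Q C − k V C.
At steady state: 0 = Q C_in − (Q + kV) C_ss, so C_ss = Q C_in/(Q + kV).
C_ss = 140·5.13/(140 + 0.239·1290) = 718.20/448.31 = 1.6020 mol/L.

1.60 mol/L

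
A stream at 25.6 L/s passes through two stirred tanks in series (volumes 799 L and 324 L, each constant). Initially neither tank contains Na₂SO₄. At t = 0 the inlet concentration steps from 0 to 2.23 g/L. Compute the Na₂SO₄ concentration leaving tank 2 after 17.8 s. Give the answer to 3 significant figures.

Each tank obeys Vᵢ dCᵢ/dt = Q(Cᵢ₋₁ − Cᵢ), so τᵢ = Vᵢ/Q.
τ₁ = 799/25.6 = 31.211 s; τ₂ = 324/25.6 = 12.656 s.
Solving the cascade with C₁(0)=C₂(0)=0 gives C₂(t) = C_in[1 − (τ₁ e^(−t/τ₁) − τ₂ e^(−t/τ₂))/(τ₁ − τ₂)].
At t = 17.8: e^(−t/τ₁) = 0.56535, e^(−t/τ₂) = 0.24502.
C₂ = 2.23·[1 − (31.211·0.56535 − 12.656·0.24502)/(18.555)] = 2.23·0.21615 = 0.48202 g/L.

0.482 g/L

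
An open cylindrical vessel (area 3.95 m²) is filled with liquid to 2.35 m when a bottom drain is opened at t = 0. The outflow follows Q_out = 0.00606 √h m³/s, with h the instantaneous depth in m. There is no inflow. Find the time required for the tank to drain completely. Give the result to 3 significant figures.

2000 s

A dh/dt = −Q_out = −0.00606 √h.
∫ h^(−1/2) dh = −(0.00606/A) ∫ dt, giving 2√h = 2√h₀ − (0.00606/A) t.
Tank is empty when √h = 0: t_empty = 2A√h₀/0.00606.
t_empty = 2·3.95·√2.35/0.00606 = 7.9000·1.5330/0.00606 = 1998.4 s.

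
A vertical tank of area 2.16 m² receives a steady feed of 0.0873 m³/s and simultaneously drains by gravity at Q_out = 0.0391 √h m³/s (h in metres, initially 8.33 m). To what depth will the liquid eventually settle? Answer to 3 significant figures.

4.99 m

A dh/dt = Q_in − 0.0391 √h. Steady state requires inflow = outflow:
Q_in = 0.0391 √h_ss ⇒ √h_ss = 0.0873/0.0391 = 2.2327.
h_ss = 2.2327² = 4.9851 m. (Since h₀ = 8.33 m > h_ss, the level will fall toward this value.)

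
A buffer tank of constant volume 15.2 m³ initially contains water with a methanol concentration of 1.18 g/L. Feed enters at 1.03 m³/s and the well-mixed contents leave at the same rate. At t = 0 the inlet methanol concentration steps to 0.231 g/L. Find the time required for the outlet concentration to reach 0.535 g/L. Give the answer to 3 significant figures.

Accumulation = in − out for the solute gives V dC/dt = Q(C_in − C), so τ = V/Q = 14.757 s.
C(t) = C_in + (C₀ − C_in) e^(−t/τ). Set C = 0.535 and solve for t:
e^(−t/τ) = (C − C_in)/(C₀ − C_in) = (0.535 − 0.231)/(1.18 − 0.231) = 0.32034
t = −τ ln(…) = 14.757 × 1.1384 = 16.799 s.

16.8 s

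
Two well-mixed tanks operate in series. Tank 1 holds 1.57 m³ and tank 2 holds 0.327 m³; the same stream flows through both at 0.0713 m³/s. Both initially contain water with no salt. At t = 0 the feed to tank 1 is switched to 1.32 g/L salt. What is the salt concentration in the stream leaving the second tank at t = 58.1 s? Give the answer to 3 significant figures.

Species balance on tank i: dCᵢ/dt = (Cᵢ₋₁ − Cᵢ)/τᵢ with τᵢ = Vᵢ/Q.
τ₁ = 1.57/0.0713 = 22.020 s; τ₂ = 0.327/0.0713 = 4.5863 s.
Tank 1: C₁ = C_in(1 − e^(−t/τ₁)). Tank 2 (τ₁ ≠ τ₂): C₂ = C_in[1 − (τ₁ e^(−t/τ₁) − τ₂ e^(−t/τ₂))/(τ₁ − τ₂)].
At t = 58.1: e^(−t/τ₁) = 0.071465, e^(−t/τ₂) = 3.1494e-06.
C₂ = 1.32·[1 − (22.020·0.071465 − 4.5863·3.1494e-06)/(17.433)] = 1.32·0.90974 = 1.2009 g/L.

1.20 g/L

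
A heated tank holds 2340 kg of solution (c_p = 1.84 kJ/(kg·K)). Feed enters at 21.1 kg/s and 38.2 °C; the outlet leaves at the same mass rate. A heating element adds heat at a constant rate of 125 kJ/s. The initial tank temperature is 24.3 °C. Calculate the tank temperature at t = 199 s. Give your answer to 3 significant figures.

38.6 °C

M c_p dT/dt = ṁ c_p (T_in − T) + Q̇.
τ = M/ṁ = 110.90 s; T_ss = T_in + Q̇/(ṁ c_p) = 38.2 + 125/(21.1·1.84) = 41.420 °C.
Integrating: T(t) = T_ss + (T₀ − T_ss) e^(−t/τ).
T(199) = 41.420 + (-17.120)·e^(−199/110.90) = 41.420 + (-17.120)·0.16623 = 38.574 °C.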